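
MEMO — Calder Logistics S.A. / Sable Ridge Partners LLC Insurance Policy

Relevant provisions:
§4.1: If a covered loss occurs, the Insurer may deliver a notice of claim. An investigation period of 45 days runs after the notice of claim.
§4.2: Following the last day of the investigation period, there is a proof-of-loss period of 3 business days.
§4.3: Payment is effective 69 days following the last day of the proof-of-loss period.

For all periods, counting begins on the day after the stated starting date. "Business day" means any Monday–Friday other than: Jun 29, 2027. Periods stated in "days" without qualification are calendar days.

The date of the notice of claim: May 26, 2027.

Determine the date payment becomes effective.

The last day of the investigation period: May 26, 2027 + 45 days = Jul 10, 2027.
The last day of the proof-of-loss period: counting 3 business days from Saturday, Jul 10, 2027 (Jul 12, Jul 13, Jul 14, skipping weekends) reaches Wednesday, Jul 14, 2027.
Adding 69 calendar days to Jul 14, 2027 gives Sep 21, 2027, which is the date payment becomes effective.

Sep 21, 2027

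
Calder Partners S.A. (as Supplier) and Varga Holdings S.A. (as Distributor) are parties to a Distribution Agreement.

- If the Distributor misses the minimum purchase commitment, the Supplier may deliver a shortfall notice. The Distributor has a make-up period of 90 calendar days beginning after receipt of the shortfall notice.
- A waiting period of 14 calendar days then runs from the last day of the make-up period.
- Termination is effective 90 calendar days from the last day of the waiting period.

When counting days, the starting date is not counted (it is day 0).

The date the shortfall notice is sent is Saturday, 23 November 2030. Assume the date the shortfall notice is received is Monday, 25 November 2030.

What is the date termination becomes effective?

The last day of the make-up period: 25 November 2030 + 90 days = 23 February 2031.
Adding 14 calendar days to 23 February 2031 gives 9 March 2031, which is the last day of the waiting period.
The date termination becomes effective: 90 calendar days after 9 March 2031 is 7 June 2031.

7 June 2031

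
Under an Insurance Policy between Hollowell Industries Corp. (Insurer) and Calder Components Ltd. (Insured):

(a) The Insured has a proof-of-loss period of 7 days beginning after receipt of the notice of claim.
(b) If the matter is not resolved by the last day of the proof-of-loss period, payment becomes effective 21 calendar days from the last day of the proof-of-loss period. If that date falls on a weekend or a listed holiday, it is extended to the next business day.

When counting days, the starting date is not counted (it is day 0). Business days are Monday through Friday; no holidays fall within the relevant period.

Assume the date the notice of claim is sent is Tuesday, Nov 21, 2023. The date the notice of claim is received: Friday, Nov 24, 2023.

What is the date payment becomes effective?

The last day of the proof-of-loss period: Nov 24, 2023 + 7 days = Dec 1, 2023.
Adding 21 calendar days to Dec 1, 2023 gives Dec 22, 2023, which is the date payment becomes effective. Dec 22, 2023 is a Friday, so no roll-forward applies.

Dec 22, 2023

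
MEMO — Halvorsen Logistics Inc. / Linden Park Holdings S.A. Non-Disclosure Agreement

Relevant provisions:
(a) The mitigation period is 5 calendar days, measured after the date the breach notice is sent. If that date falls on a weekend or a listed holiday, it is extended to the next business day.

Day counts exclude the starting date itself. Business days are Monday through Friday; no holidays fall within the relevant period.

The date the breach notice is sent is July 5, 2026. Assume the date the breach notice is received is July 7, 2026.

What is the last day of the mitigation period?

The last day of the mitigation period: July 5, 2026 + 5 days = July 10, 2026. July 10, 2026 is a Friday, so no roll-forward applies.

July 10, 2026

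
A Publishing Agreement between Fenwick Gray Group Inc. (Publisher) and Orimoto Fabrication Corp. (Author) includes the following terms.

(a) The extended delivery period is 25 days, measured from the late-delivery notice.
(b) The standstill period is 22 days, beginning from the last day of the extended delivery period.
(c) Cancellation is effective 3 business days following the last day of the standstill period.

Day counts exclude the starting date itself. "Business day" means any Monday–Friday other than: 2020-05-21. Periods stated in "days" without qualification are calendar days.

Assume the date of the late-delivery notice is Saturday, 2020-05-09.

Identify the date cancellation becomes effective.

2020-06-30

The last day of the extended delivery period: 2020-05-09 + 25 days = 2020-06-03.
The last day of the standstill period: 2020-06-03 + 22 days = 2020-06-25.
The date cancellation becomes effective: counting 3 business days from Thursday, 2020-06-25 (Jun 26, Jun 29, Jun 30, skipping weekends) reaches Tuesday, 2020-06-30.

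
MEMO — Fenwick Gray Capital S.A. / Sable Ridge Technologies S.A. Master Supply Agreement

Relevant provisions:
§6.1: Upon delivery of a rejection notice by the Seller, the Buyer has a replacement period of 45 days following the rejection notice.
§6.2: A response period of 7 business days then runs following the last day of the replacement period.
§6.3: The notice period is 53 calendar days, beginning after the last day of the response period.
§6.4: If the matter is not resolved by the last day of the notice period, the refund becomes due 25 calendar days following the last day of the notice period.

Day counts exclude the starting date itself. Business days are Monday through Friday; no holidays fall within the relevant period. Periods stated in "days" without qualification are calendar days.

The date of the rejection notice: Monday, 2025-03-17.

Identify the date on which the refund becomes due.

2025-07-29

The last day of the replacement period: 45 calendar days after 2025-03-17 is 2025-05-01.
The last day of the response period: counting 7 business days from Thursday, 2025-05-01 (May 2, May 5, May 6, May 7, May 8, May 9, May 12, skipping weekends) reaches Monday, 2025-05-12.
The last day of the notice period: 53 calendar days after 2025-05-12 is 2025-07-04.
Adding 25 calendar days to 2025-07-04 gives 2025-07-29, which is the date on which the refund becomes due.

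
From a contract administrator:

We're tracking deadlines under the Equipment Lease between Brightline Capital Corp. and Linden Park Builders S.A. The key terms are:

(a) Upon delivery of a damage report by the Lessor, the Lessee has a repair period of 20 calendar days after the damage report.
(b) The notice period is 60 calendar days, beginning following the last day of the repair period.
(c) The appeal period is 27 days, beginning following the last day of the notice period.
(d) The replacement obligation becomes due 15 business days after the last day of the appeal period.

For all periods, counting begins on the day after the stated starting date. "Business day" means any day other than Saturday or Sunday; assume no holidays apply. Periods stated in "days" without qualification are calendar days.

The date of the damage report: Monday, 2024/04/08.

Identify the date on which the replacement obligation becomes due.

2024/08/14

Adding 20 calendar days to 2024/04/08 gives 2024/04/28, which is the last day of the repair period.
Adding 60 calendar days to 2024/04/28 gives 2024/06/27, which is the last day of the notice period.
The last day of the appeal period: 2024/06/27 + 27 days = 2024/07/24.
From Wednesday, 2024/07/24, 15 business days (Jul 25, Jul 26, Jul 29, Jul 30, …, Aug 12, Aug 13, Aug 14, skipping weekends) brings us to Wednesday, 2024/08/14, which is the date on which the replacement obligation becomes due.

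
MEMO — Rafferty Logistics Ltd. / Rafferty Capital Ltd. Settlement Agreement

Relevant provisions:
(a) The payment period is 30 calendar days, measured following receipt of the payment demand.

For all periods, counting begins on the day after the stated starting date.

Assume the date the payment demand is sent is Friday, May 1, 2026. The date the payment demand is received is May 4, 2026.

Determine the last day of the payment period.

Jun 3, 2026

The last day of the payment period: May 4, 2026 + 30 days = Jun 3, 2026.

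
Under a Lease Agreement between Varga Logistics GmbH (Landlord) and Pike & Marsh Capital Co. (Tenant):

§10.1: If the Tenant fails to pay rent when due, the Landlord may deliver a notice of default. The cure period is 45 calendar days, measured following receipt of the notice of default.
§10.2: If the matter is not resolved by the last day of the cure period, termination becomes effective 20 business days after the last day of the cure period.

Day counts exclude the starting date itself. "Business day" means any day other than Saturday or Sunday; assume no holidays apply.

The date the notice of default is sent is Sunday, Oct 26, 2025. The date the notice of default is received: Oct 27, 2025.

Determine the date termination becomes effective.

Jan 8, 2026

The last day of the cure period: Oct 27, 2025 + 45 days = Dec 11, 2025.
The date termination becomes effective: counting 20 business days from Thursday, Dec 11, 2025 (Dec 12, Dec 15, Dec 16, Dec 17, …, Jan 6, Jan 7, Jan 8, skipping weekends) reaches Thursday, Jan 8, 2026.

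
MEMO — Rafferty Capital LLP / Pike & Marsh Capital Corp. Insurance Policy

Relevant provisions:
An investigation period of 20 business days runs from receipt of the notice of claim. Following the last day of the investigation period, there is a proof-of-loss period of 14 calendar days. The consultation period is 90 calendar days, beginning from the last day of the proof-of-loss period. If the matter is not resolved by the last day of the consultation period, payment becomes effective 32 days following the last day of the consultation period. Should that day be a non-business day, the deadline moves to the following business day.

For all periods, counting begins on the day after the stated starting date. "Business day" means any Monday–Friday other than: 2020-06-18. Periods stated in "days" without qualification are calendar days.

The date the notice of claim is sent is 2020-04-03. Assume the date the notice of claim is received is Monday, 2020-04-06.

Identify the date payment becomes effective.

2020-09-17

The last day of the investigation period: 20 business days after Monday, 2020-04-06, skipping weekends — Apr 7, Apr 8, Apr 9, Apr 10, …, Apr 30, May 1, May 4 — lands on Monday, 2020-05-04.
Adding 14 calendar days to 2020-05-04 gives 2020-05-18, which is the last day of the proof-of-loss period.
The last day of the consultation period: 90 calendar days after 2020-05-18 is 2020-08-16.
The date payment becomes effective: 32 calendar days after 2020-08-16 is 2020-09-17. 2020-09-17 is a Thursday and is not a listed holiday, so no roll-forward applies.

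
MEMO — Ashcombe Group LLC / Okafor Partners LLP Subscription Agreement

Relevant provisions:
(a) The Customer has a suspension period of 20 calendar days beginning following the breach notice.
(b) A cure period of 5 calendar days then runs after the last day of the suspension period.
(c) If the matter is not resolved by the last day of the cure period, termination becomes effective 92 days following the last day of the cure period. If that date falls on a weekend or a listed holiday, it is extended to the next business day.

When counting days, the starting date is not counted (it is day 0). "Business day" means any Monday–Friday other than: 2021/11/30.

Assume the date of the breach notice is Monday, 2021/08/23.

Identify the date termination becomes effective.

2021/12/20

The last day of the suspension period: 2021/08/23 + 20 days = 2021/09/12.
Adding 5 calendar days to 2021/09/12 gives 2021/09/17, which is the last day of the cure period.
The date termination becomes effective: 2021/09/17 + 92 days = 2021/12/18. That falls on a Saturday, so it rolls to the next business day, Monday, 2021/12/20.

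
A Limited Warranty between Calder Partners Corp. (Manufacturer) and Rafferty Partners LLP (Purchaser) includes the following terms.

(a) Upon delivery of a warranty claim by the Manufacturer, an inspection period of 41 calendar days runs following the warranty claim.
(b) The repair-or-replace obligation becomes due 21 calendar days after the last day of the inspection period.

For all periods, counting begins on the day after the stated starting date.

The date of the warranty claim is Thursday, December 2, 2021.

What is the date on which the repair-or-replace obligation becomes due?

Adding 41 calendar days to December 2, 2021 gives January 12, 2022, which is the last day of the inspection period.
The date on which the repair-or-replace obligation becomes due: 21 calendar days after January 12, 2022 is February 2, 2022.

February 2, 2022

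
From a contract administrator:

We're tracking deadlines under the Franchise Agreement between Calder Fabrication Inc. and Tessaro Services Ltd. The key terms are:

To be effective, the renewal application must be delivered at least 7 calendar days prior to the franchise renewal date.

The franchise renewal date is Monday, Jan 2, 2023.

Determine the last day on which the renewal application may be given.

Dec 26, 2022

Jan 2, 2023 minus 7 days is Dec 26, 2022.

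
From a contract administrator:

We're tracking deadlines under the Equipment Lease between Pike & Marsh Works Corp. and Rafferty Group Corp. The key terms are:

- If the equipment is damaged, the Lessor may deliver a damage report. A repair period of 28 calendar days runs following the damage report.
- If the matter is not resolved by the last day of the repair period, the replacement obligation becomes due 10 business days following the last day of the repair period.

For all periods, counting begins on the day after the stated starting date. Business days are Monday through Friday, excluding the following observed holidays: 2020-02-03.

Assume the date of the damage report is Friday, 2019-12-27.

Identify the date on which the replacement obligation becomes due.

2020-02-10

Adding 28 calendar days to 2019-12-27 gives 2020-01-24, which is the last day of the repair period.
The date on which the replacement obligation becomes due: 10 business days after Friday, 2020-01-24, skipping weekends and the listed holiday on Feb 3 — Jan 27, Jan 28, Jan 29, Jan 30, Jan 31, Feb 4, Feb 5, Feb 6, Feb 7, Feb 10 — lands on Monday, 2020-02-10.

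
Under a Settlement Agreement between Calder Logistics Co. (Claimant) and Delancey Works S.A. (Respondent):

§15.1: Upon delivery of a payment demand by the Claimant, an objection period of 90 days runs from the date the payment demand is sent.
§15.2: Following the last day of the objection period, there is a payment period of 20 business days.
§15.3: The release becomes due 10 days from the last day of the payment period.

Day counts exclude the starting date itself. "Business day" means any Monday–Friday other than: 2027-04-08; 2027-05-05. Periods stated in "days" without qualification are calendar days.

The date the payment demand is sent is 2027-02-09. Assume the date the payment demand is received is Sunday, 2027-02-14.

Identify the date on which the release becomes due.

2027-06-17

The last day of the objection period: 90 calendar days after 2027-02-09 is 2027-05-10.
From Monday, 2027-05-10, 20 business days (May 11, May 12, May 13, May 14, …, Jun 3, Jun 4, Jun 7, skipping weekends) brings us to Monday, 2027-06-07, which is the last day of the payment period.
The date on which the release becomes due: 10 calendar days after 2027-06-07 is 2027-06-17.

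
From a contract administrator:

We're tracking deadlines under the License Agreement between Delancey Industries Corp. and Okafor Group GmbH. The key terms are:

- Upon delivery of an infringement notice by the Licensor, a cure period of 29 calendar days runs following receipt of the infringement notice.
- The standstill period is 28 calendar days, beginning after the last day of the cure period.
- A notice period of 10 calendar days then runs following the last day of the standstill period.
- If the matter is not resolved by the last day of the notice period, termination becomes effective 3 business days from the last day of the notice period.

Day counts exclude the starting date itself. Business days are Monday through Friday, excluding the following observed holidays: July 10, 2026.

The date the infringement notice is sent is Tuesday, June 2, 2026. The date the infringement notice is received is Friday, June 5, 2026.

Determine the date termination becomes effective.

The last day of the cure period: 29 calendar days after June 5, 2026 is July 4, 2026.
Adding 28 calendar days to July 4, 2026 gives August 1, 2026, which is the last day of the standstill period.
Adding 10 calendar days to August 1, 2026 gives August 11, 2026, which is the last day of the notice period.
The date termination becomes effective: 3 business days after Tuesday, August 11, 2026, skipping weekends — Aug 12, Aug 13, Aug 14 — lands on Friday, August 14, 2026.

August 14, 2026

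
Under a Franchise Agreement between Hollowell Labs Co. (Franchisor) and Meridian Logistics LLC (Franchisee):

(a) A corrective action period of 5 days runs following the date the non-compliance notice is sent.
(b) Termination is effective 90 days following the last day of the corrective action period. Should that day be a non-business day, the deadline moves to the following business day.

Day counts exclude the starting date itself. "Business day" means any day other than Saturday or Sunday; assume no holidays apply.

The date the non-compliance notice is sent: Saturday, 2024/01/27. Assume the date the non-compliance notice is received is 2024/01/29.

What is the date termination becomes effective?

2024/05/01

The last day of the corrective action period: 2024/01/27 + 5 days = 2024/02/01.
Adding 90 calendar days to 2024/02/01 gives 2024/05/01, which is the date termination becomes effective. 2024/05/01 is a Wednesday, so no roll-forward applies.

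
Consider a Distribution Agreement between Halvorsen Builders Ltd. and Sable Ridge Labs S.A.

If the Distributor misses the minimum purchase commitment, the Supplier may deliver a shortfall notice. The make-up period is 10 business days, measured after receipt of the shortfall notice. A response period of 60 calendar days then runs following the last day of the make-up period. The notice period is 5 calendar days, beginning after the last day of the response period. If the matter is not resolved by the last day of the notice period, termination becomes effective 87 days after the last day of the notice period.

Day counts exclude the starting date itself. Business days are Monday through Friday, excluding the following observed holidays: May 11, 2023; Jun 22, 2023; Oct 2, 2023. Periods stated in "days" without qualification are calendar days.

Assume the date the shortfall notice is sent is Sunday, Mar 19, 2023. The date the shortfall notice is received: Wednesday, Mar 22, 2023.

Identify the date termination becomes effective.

Sep 4, 2023

From Wednesday, Mar 22, 2023, 10 business days (Mar 23, Mar 24, Mar 27, Mar 28, Mar 29, Mar 30, Mar 31, Apr 3, Apr 4, Apr 5, skipping weekends) brings us to Wednesday, Apr 5, 2023, which is the last day of the make-up period.
The last day of the response period: 60 calendar days after Apr 5, 2023 is Jun 4, 2023.
The last day of the notice period: 5 calendar days after Jun 4, 2023 is Jun 9, 2023.
The date termination becomes effective: 87 calendar days after Jun 9, 2023 is Sep 4, 2023.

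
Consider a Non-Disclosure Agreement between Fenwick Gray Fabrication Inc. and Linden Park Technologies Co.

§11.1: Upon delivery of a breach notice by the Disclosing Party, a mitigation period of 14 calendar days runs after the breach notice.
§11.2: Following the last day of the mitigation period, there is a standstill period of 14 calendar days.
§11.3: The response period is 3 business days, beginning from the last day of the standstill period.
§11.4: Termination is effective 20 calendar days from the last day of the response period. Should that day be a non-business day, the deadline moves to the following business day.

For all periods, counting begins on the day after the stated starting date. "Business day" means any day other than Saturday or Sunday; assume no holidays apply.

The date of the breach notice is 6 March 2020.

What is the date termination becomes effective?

28 April 2020

The last day of the mitigation period: 6 March 2020 + 14 days = 20 March 2020.
Adding 14 calendar days to 20 March 2020 gives 3 April 2020, which is the last day of the standstill period.
From Friday, 3 April 2020, 3 business days (Apr 6, Apr 7, Apr 8, skipping weekends) brings us to Wednesday, 8 April 2020, which is the last day of the response period.
The date termination becomes effective: 8 April 2020 + 20 days = 28 April 2020. 28 April 2020 is a Tuesday, so no roll-forward applies.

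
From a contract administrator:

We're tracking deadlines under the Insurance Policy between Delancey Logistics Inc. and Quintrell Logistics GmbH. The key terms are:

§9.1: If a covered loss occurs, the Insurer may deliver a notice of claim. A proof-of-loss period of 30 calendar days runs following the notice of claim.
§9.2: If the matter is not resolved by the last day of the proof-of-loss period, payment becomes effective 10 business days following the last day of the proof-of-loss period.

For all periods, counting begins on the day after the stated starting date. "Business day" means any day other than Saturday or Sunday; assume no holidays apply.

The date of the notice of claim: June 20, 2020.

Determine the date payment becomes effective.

August 3, 2020

Adding 30 calendar days to June 20, 2020 gives July 20, 2020, which is the last day of the proof-of-loss period.
From Monday, July 20, 2020, 10 business days (Jul 21, Jul 22, Jul 23, Jul 24, Jul 27, Jul 28, Jul 29, Jul 30, Jul 31, Aug 3, skipping weekends) brings us to Monday, August 3, 2020, which is the date payment becomes effective.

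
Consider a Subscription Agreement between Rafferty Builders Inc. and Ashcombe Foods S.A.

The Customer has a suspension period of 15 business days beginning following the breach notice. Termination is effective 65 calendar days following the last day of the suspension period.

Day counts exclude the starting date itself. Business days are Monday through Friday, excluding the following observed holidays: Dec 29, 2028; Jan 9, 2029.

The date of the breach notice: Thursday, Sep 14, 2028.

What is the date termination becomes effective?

Dec 9, 2028

The last day of the suspension period: counting 15 business days from Thursday, Sep 14, 2028 (Sep 15, Sep 18, Sep 19, Sep 20, …, Oct 3, Oct 4, Oct 5, skipping weekends) reaches Thursday, Oct 5, 2028.
Adding 65 calendar days to Oct 5, 2028 gives Dec 9, 2028, which is the date termination becomes effective.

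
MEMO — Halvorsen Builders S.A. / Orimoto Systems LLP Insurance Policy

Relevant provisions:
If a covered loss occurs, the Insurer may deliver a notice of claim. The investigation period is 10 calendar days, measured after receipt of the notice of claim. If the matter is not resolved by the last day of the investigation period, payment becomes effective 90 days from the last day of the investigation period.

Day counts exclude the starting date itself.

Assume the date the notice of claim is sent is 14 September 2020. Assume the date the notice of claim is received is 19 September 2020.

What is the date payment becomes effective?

28 December 2020

The last day of the investigation period: 19 September 2020 + 10 days = 29 September 2020.
The date payment becomes effective: 90 calendar days after 29 September 2020 is 28 December 2020.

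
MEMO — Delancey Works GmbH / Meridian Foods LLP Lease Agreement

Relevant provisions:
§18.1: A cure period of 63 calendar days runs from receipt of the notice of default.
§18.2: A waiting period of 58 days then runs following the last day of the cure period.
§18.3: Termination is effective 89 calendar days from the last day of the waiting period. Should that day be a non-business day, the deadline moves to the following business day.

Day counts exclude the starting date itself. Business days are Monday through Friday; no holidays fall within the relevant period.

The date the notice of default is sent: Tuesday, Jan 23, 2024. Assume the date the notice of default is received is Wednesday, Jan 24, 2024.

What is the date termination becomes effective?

Aug 21, 2024

The last day of the cure period: Jan 24, 2024 + 63 days = Mar 27, 2024.
The last day of the waiting period: Mar 27, 2024 + 58 days = May 24, 2024.
The date termination becomes effective: May 24, 2024 + 89 days = Aug 21, 2024. Aug 21, 2024 is a Wednesday, so no roll-forward applies.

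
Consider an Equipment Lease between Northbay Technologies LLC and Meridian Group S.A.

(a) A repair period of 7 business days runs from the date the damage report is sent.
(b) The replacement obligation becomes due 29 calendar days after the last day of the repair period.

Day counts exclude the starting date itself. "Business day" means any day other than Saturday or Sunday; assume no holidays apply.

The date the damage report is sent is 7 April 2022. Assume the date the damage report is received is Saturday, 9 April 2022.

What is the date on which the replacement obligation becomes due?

17 May 2022

The last day of the repair period: counting 7 business days from Thursday, 7 April 2022 (Apr 8, Apr 11, Apr 12, Apr 13, Apr 14, Apr 15, Apr 18, skipping weekends) reaches Monday, 18 April 2022.
The date on which the replacement obligation becomes due: 18 April 2022 + 29 days = 17 May 2022.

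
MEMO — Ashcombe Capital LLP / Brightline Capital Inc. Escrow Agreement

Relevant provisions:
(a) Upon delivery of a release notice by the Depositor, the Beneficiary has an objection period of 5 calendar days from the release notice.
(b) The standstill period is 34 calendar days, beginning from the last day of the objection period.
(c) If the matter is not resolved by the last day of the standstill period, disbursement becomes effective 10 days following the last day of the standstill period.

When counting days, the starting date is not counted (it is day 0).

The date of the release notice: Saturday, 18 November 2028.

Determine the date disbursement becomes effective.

6 January 2029

The last day of the objection period: 18 November 2028 + 5 days = 23 November 2028.
The last day of the standstill period: 23 November 2028 + 34 days = 27 December 2028.
The date disbursement becomes effective: 10 calendar days after 27 December 2028 is 6 January 2029.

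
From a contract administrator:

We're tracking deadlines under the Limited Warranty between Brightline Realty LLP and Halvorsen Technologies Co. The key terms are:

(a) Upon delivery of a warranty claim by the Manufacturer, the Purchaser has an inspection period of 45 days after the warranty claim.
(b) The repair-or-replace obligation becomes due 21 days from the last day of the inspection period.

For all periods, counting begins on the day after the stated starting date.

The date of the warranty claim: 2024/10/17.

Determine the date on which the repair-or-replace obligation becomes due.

2024/12/22

Adding 45 calendar days to 2024/10/17 gives 2024/12/01, which is the last day of the inspection period.
The date on which the repair-or-replace obligation becomes due: 2024/12/01 + 21 days = 2024/12/22.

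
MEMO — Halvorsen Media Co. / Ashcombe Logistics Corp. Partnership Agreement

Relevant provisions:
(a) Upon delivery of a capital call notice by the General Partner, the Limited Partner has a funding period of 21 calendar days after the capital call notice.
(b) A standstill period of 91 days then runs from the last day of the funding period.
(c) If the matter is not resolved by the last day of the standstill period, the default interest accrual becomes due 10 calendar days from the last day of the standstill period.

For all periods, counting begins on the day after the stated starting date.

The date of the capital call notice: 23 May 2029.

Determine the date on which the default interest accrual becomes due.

Adding 21 calendar days to 23 May 2029 gives 13 June 2029, which is the last day of the funding period.
The last day of the standstill period: 91 calendar days after 13 June 2029 is 12 September 2029.
The date on which the default interest accrual becomes due: 10 calendar days after 12 September 2029 is 22 September 2029.

22 September 2029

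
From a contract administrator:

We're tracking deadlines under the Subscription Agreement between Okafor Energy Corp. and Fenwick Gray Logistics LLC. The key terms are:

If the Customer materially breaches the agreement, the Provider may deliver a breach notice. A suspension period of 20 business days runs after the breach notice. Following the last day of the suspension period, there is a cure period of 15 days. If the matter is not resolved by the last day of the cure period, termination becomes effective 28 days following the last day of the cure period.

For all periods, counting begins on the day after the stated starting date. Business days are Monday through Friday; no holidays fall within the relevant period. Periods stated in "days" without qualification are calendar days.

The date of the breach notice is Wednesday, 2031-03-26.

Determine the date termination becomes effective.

2031-06-05

The last day of the suspension period: counting 20 business days from Wednesday, 2031-03-26 (Mar 27, Mar 28, Mar 31, Apr 1, …, Apr 21, Apr 22, Apr 23, skipping weekends) reaches Wednesday, 2031-04-23.
The last day of the cure period: 15 calendar days after 2031-04-23 is 2031-05-08.
The date termination becomes effective: 28 calendar days after 2031-05-08 is 2031-06-05.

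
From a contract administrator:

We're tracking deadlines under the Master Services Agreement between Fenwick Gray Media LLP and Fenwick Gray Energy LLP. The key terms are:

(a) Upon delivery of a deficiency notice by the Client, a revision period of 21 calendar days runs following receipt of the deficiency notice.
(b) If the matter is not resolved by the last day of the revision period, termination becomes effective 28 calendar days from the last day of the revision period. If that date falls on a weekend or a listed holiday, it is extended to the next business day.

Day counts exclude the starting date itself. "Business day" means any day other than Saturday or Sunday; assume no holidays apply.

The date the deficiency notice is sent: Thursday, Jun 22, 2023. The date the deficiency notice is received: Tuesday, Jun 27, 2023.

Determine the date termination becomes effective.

Aug 15, 2023

The last day of the revision period: 21 calendar days after Jun 27, 2023 is Jul 18, 2023.
The date termination becomes effective: Jul 18, 2023 + 28 days = Aug 15, 2023. Aug 15, 2023 is a Tuesday, so no roll-forward applies.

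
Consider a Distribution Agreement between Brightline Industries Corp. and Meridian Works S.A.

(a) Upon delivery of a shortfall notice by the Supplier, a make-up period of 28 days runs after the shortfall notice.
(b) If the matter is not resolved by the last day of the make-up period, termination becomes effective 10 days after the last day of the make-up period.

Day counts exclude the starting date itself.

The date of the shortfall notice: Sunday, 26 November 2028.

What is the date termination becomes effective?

The last day of the make-up period: 28 calendar days after 26 November 2028 is 24 December 2028.
Adding 10 calendar days to 24 December 2028 gives 3 January 2029, which is the date termination becomes effective.

3 January 2029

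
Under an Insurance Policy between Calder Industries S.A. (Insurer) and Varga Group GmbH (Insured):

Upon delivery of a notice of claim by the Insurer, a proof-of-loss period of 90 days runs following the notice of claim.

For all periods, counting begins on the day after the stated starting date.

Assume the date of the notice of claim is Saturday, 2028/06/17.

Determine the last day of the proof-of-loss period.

The last day of the proof-of-loss period: 90 calendar days after 2028/06/17 is 2028/09/15.

2028/09/15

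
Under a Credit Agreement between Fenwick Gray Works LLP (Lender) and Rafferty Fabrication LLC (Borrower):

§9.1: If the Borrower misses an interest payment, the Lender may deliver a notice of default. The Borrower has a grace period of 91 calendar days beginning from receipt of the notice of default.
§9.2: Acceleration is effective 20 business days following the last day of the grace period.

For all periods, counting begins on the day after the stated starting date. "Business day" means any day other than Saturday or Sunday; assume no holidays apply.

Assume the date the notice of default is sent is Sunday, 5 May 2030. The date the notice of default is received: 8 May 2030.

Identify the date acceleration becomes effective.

4 September 2030

The last day of the grace period: 8 May 2030 + 91 days = 7 August 2030.
The date acceleration becomes effective: 20 business days after Wednesday, 7 August 2030, skipping weekends — Aug 8, Aug 9, Aug 12, Aug 13, …, Sep 2, Sep 3, Sep 4 — lands on Wednesday, 4 September 2030.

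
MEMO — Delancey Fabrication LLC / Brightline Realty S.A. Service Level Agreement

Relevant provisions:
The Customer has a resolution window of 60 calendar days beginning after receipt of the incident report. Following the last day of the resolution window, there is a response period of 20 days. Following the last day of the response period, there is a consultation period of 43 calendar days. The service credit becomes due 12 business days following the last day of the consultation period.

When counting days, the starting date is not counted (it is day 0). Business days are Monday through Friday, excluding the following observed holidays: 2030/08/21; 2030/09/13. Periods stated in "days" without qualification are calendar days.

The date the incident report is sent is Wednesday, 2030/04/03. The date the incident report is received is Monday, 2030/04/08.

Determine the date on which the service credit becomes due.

Adding 60 calendar days to 2030/04/08 gives 2030/06/07, which is the last day of the resolution window.
The last day of the response period: 2030/06/07 + 20 days = 2030/06/27.
The last day of the consultation period: 43 calendar days after 2030/06/27 is 2030/08/09.
The date on which the service credit becomes due: 12 business days after Friday, 2030/08/09, skipping weekends and the listed holiday on Aug 21 — Aug 12, Aug 13, Aug 14, Aug 15, …, Aug 26, Aug 27, Aug 28 — lands on Wednesday, 2030/08/28.

2030/08/28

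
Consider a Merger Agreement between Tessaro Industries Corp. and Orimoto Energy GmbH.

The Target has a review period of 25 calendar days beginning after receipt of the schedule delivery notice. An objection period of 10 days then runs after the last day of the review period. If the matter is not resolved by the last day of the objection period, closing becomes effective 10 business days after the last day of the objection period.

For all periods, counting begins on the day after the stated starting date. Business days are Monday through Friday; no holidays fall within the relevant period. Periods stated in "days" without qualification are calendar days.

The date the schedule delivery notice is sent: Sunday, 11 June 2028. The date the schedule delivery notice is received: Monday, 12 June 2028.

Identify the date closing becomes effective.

The last day of the review period: 12 June 2028 + 25 days = 7 July 2028.
Adding 10 calendar days to 7 July 2028 gives 17 July 2028, which is the last day of the objection period.
From Monday, 17 July 2028, 10 business days (Jul 18, Jul 19, Jul 20, Jul 21, Jul 24, Jul 25, Jul 26, Jul 27, Jul 28, Jul 31, skipping weekends) brings us to Monday, 31 July 2028, which is the date closing becomes effective.

31 July 2028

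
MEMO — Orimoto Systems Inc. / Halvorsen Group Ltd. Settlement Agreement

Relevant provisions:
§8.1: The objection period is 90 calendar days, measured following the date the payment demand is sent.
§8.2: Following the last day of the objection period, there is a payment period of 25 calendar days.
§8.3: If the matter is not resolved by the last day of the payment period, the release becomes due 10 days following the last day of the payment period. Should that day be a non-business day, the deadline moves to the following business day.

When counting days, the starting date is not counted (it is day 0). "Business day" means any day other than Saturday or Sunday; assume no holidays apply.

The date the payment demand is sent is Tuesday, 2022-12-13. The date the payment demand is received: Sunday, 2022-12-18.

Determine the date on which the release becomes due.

2023-04-17

The last day of the objection period: 90 calendar days after 2022-12-13 is 2023-03-13.
The last day of the payment period: 25 calendar days after 2023-03-13 is 2023-04-07.
Adding 10 calendar days to 2023-04-07 gives 2023-04-17, which is the date on which the release becomes due. 2023-04-17 is a Monday, so no roll-forward applies.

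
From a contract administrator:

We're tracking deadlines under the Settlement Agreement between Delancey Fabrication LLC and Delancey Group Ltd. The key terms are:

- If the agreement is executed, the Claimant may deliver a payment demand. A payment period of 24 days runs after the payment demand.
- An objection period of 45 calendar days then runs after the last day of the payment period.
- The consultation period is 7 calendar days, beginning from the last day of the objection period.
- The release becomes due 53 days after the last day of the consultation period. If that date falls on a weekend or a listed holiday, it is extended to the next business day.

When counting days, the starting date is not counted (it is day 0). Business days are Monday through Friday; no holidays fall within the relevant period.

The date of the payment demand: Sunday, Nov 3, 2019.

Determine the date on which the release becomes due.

The last day of the payment period: Nov 3, 2019 + 24 days = Nov 27, 2019.
Adding 45 calendar days to Nov 27, 2019 gives Jan 11, 2020, which is the last day of the objection period.
Adding 7 calendar days to Jan 11, 2020 gives Jan 18, 2020, which is the last day of the consultation period.
Adding 53 calendar days to Jan 18, 2020 gives Mar 11, 2020, which is the date on which the release becomes due. Mar 11, 2020 is a Wednesday, so no roll-forward applies.

Mar 11, 2020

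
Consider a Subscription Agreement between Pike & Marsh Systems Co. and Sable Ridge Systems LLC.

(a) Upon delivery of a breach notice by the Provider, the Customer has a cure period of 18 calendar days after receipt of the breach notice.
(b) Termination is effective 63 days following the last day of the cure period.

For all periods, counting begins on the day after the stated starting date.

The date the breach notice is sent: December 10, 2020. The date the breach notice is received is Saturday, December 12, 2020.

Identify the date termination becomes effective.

March 3, 2021

The last day of the cure period: December 12, 2020 + 18 days = December 30, 2020.
Adding 63 calendar days to December 30, 2020 gives March 3, 2021, which is the date termination becomes effective.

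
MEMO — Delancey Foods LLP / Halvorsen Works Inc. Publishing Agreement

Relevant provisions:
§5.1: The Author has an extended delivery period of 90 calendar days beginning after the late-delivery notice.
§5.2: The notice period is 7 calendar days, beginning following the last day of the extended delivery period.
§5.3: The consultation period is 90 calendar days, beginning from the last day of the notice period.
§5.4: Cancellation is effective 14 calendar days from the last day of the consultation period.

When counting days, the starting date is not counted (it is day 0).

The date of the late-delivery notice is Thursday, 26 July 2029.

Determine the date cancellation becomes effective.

The last day of the extended delivery period: 90 calendar days after 26 July 2029 is 24 October 2029.
The last day of the notice period: 7 calendar days after 24 October 2029 is 31 October 2029.
The last day of the consultation period: 31 October 2029 + 90 days = 29 January 2030.
Adding 14 calendar days to 29 January 2030 gives 12 February 2030, which is the date cancellation becomes effective.

12 February 2030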